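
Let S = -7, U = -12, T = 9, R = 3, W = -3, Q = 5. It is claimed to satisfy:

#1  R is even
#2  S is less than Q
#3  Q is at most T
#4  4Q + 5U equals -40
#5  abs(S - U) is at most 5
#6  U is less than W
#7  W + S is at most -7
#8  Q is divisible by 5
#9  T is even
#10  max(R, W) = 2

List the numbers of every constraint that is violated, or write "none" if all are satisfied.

No — constraints 1, 9, 10 are not satisfied.

#1 R = 3 is odd — does not hold.
#2 S = -7, Q = 5; -7 < 5 — holds.
#3 Q = 5, T = 9; 5 ≤ 9 — holds.
#4 4Q + 5U = 4(5) + 5(-12) = -40 — holds.
#5 abs(-7 - (-12)) = 5; 5 ≤ 5 — holds.
#6 U = -12, W = -3; -12 < -3 — holds.
#7 W + S = -3 + (-7) = -10; -10 ≤ -7 — holds.
#8 5 / 5 = 1, so 5 divides 5 — holds.
#9 T = 9 is odd — does not hold.
#10 max(3, -3) = 3, not 2 — does not hold.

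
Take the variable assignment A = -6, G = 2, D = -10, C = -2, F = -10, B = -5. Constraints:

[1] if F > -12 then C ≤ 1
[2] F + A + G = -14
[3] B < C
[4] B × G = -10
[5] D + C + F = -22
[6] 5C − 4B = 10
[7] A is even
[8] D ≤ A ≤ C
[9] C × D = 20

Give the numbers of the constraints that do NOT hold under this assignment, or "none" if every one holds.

[1] F = -10 > -12, so we need C ≤ 1; C = -2 ≤ 1 — holds.
[2] F + A + G = -10 + (-6) + 2 = -14 — holds.
[3] B = -5, C = -2; -5 < -2 — holds.
[4] B × G = -5 × 2 = -10 — holds.
[5] D + C + F = -10 + (-2) + (-10) = -22 — holds.
[6] 5C − 4B = 5(-2) − 4(-5) = 10 — holds.
[7] A = -6 is even — holds.
[8] values -10 ≤ -6 ≤ -2 — holds.
[9] C × D = -2 × (-10) = 20 — holds.

All constraints are satisfied.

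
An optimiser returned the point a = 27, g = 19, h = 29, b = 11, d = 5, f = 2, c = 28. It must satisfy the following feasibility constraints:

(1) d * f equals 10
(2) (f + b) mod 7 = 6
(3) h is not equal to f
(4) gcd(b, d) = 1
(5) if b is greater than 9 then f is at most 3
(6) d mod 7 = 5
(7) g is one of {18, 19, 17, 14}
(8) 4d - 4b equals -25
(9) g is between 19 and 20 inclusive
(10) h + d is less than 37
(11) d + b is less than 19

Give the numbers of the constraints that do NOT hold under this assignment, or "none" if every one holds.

(1) d * f = 5 * 2 = 10  OK
(2) f + b = 13; 13 mod 7 = 6  OK
(3) h = 29, f = 2; distinct  OK
(4) gcd(11, 5) = 1  OK
(5) b = 11 > 9, so we need f ≤ 3; f = 2 ≤ 3  OK
(6) 5 mod 7 = 5  OK
(7) g = 19 is in {18, 19, 17, 14}  OK
(8) 4d - 4b = 4(5) - 4(11) = -24, not -25  FAIL
(9) g = 19 lies in [19, 20]  OK
(10) h + d = 29 + 5 = 34; 34 < 37  OK
(11) d + b = 5 + 11 = 16; 16 < 19  OK

Constraint 8 does not hold.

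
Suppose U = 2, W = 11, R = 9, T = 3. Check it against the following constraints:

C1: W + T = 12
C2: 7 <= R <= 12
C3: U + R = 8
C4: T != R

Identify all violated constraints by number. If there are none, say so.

Violated: 1, 3.

C1: W + T = 11 + 3 = 14, not 12  fails
C2: R = 9 lies in [7, 12]  holds
C3: U + R = 2 + 9 = 11, not 8  fails
C4: T = 3, R = 9; distinct  holds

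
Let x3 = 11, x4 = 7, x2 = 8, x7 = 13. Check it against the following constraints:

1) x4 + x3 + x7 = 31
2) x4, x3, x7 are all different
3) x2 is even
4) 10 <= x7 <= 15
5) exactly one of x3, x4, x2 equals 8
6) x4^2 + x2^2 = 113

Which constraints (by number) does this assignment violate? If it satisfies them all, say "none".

1) x4 + x3 + x7 = 7 + 11 + 13 = 31  ✓
2) values 7, 11, 13 are pairwise distinct  ✓
3) x2 = 8 is even  ✓
4) x7 = 13 lies in [10, 15]  ✓
5) x3=11, x4=7, x2=8; 1 of them equals 8  ✓
6) x4^2 + x2^2 = 7^2 + 8^2 = 49 + 64 = 113  ✓

None — every constraint holds.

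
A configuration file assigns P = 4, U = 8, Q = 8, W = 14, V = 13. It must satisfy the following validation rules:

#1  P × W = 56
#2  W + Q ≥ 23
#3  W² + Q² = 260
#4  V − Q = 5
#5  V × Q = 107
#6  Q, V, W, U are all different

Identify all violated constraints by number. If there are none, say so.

Violated: 2, 5, 6.

#1 P × W = 4 × 14 = 56 — holds.
#2 W + Q = 14 + 8 = 22; 22 < 23, bound 23 not met — does not hold.
#3 W² + Q² = 14² + 8² = 196 + 64 = 260 — holds.
#4 V − Q = 13 − 8 = 5 — holds.
#5 V × Q = 13 × 8 = 104, not 107 — does not hold.
#6 Q = U = 8, not all different — does not hold.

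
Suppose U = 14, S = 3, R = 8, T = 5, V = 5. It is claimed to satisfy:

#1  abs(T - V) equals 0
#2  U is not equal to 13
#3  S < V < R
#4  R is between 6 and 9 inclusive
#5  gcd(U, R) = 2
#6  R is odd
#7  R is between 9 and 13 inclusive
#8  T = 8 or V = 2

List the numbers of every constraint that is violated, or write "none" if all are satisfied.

#1 abs(5 - 5) = 0  holds
#2 U = 14, and 14 ≠ 13  holds
#3 values 3 < 5 < 8  holds
#4 R = 8 lies in [6, 9]  holds
#5 gcd(14, 8) = 2  holds
#6 R = 8 is even  fails
#7 R = 8 is outside [9, 13]  fails
#8 T = 5 ≠ 8 and V = 5 ≠ 2; both disjuncts false  fails

Constraints 6, 7, and 8 are violated.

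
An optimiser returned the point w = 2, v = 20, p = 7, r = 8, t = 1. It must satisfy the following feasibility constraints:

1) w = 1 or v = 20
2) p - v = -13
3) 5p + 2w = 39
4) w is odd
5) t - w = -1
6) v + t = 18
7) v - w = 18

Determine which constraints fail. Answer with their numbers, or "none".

1) w = 2 ≠ 1, but v = 20 = 20 (second disjunct) — holds.
2) p - v = 7 - 20 = -13 — holds.
3) 5p + 2w = 5(7) + 2(2) = 39 — holds.
4) w = 2 is even — fails.
5) t - w = 1 - 2 = -1 — holds.
6) v + t = 20 + 1 = 21, not 18 — fails.
7) v - w = 20 - 2 = 18 — holds.

Constraints 4 and 6 do not hold.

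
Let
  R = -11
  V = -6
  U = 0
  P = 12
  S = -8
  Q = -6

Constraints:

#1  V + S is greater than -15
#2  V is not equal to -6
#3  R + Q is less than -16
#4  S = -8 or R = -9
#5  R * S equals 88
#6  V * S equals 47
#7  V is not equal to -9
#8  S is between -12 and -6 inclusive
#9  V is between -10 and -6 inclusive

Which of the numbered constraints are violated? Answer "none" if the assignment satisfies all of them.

Violated: 2 and 6.

#1 V + S = -6 + (-8) = -14; -14 > -15 — holds.
#2 V = -6, but -6 is required to differ — fails.
#3 R + Q = -11 + (-6) = -17; -17 < -16 — holds.
#4 S = -8 = -8 (first disjunct) — holds.
#5 R * S = -11 * (-8) = 88 — holds.
#6 V * S = -6 * (-8) = 48, not 47 — fails.
#7 V = -6, and -6 ≠ -9 — holds.
#8 S = -8 lies in [-12, -6] — holds.
#9 V = -6 lies in [-10, -6] — holds.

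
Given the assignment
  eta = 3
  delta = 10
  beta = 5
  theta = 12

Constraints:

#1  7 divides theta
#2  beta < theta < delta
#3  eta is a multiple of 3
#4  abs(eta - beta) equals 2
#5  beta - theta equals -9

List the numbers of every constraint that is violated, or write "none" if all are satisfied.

#1 12 = 7*1 + 5, so 7 does not divide 12 — violated.
#2 values 5, 12, 10; theta = 12 is not < delta = 10 — violated.
#3 3 / 3 = 1, so 3 divides 3 — OK.
#4 abs(3 - 5) = 2 — OK.
#5 beta - theta = 5 - 12 = -7, not -9 — violated.

Constraints 1, 2, and 5 do not hold.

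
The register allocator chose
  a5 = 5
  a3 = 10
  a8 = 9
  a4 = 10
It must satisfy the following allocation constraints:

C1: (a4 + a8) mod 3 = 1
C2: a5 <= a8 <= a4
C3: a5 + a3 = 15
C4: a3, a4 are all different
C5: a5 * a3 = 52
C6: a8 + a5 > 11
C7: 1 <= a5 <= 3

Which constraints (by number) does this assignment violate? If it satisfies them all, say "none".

No — constraints 4, 5, 7 are not satisfied.

C1: a4 + a8 = 19; 19 mod 3 = 1 — satisfied.
C2: values 5 <= 9 <= 10 — satisfied.
C3: a5 + a3 = 5 + 10 = 15 — satisfied.
C4: a3 = a4 = 10, not all different — violated.
C5: a5 * a3 = 5 * 10 = 50, not 52 — violated.
C6: a8 + a5 = 9 + 5 = 14; 14 > 11 — satisfied.
C7: a5 = 5 is outside [1, 3] — violated.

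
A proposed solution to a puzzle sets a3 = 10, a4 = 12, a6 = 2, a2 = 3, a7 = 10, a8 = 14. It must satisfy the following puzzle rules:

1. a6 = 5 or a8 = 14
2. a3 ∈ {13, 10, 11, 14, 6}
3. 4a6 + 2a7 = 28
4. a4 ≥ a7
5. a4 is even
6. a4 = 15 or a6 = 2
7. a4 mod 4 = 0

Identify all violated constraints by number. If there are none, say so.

1. a6 = 2 ≠ 5, but a8 = 14 = 14 (second disjunct) — holds.
2. a3 = 10 is in {13, 10, 11, 14, 6} — holds.
3. 4a6 + 2a7 = 4(2) + 2(10) = 28 — holds.
4. a4 = 12, a7 = 10; 12 ≥ 10 — holds.
5. a4 = 12 is even — holds.
6. a4 = 12 ≠ 15, but a6 = 2 = 2 (second disjunct) — holds.
7. 12 mod 4 = 0 — holds.

None — every constraint holds.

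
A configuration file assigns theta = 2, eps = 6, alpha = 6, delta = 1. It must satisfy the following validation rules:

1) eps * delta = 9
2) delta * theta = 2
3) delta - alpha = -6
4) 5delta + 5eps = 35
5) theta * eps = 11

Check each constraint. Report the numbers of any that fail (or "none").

1) eps * delta = 6 * 1 = 6, not 9 — violated.
2) delta * theta = 1 * 2 = 2 — OK.
3) delta - alpha = 1 - 6 = -5, not -6 — violated.
4) 5delta + 5eps = 5(1) + 5(6) = 35 — OK.
5) theta * eps = 2 * 6 = 12, not 11 — violated.

Constraints 1, 3, and 5 are violated.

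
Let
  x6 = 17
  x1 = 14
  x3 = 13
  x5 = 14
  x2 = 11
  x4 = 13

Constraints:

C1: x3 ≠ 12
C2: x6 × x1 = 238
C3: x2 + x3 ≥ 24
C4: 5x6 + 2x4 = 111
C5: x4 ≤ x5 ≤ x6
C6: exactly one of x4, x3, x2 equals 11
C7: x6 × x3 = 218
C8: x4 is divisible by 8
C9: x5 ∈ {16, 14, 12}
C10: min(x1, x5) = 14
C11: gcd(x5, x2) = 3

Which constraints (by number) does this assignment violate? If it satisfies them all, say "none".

Constraints 7, 8, 11 do not hold.

C1: x3 = 13, and 13 ≠ 12  ✔
C2: x6 × x1 = 17 × 14 = 238  ✔
C3: x2 + x3 = 11 + 13 = 24; 24 ≥ 24  ✔
C4: 5x6 + 2x4 = 5(17) + 2(13) = 111  ✔
C5: values 13 ≤ 14 ≤ 17  ✔
C6: x4=13, x3=13, x2=11; 1 of them equals 11  ✔
C7: x6 × x3 = 17 × 13 = 221, not 218  ✘
C8: 13 = 8×1 + 5, so 8 does not divide 13  ✘
C9: x5 = 14 is in {16, 14, 12}  ✔
C10: min(14, 14) = 14  ✔
C11: gcd(14, 11) = 1, not 3  ✘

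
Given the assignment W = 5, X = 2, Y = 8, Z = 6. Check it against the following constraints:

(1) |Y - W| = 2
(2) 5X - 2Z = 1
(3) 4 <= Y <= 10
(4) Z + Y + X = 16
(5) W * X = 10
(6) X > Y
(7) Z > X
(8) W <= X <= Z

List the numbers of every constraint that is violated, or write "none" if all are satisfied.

Violated: 1, 2, 6, 8.

(1) |8 - 5| = 3, not 2 — violated.
(2) 5X - 2Z = 5(2) - 2(6) = -2, not 1 — violated.
(3) Y = 8 lies in [4, 10] — satisfied.
(4) Z + Y + X = 6 + 8 + 2 = 16 — satisfied.
(5) W * X = 5 * 2 = 10 — satisfied.
(6) X = 2, Y = 8; 2 ≤ 8 (want >) — violated.
(7) Z = 6, X = 2; 6 > 2 — satisfied.
(8) values 5, 2, 6; W = 5 is not <= X = 2 — violated.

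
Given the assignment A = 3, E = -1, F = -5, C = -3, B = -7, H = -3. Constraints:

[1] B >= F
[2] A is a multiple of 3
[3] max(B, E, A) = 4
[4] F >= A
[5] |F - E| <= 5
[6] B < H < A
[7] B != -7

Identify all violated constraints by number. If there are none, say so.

No — constraints 1, 3, 4, 7 are not satisfied.

[1] B = -7, F = -5; -7 < -5 (want ≥) — violated.
[2] 3 / 3 = 1, so 3 divides 3 — OK.
[3] max(-7, -1, 3) = 3, not 4 — violated.
[4] F = -5, A = 3; -5 < 3 (want ≥) — violated.
[5] |-5 - (-1)| = 4; 4 ≤ 5 — OK.
[6] values -7 < -3 < 3 — OK.
[7] B = -7, but -7 is required to differ — violated.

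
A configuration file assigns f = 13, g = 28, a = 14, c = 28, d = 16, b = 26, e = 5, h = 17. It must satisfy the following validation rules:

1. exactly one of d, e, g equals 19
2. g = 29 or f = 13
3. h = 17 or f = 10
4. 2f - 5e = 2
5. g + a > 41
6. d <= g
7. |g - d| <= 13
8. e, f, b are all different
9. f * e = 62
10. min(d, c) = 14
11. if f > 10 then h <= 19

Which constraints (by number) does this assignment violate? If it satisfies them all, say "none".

1. d=16, e=5, g=28; 0 of them equal 19, not exactly one — violated.
2. g = 28 ≠ 29, but f = 13 = 13 (second disjunct) — satisfied.
3. h = 17 = 17 (first disjunct) — satisfied.
4. 2f - 5e = 2(13) - 5(5) = 1, not 2 — violated.
5. g + a = 28 + 14 = 42; 42 > 41 — satisfied.
6. d = 16, g = 28; 16 ≤ 28 — satisfied.
7. |28 - 16| = 12; 12 ≤ 13 — satisfied.
8. values 5, 13, 26 are pairwise distinct — satisfied.
9. f * e = 13 * 5 = 65, not 62 — violated.
10. min(16, 28) = 16, not 14 — violated.
11. f = 13 > 10, so we need h ≤ 19; h = 17 ≤ 19 — satisfied.

Constraints 1, 4, 9, and 10 are violated.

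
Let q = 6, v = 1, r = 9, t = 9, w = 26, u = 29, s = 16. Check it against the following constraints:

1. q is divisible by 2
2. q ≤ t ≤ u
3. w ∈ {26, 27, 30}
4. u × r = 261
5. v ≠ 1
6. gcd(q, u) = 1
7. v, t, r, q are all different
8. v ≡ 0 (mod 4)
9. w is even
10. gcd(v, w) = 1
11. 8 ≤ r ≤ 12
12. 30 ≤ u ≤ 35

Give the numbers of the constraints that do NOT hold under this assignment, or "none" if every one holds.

1. 6 / 2 = 3, so 2 divides 6  yes
2. values 6 ≤ 9 ≤ 29  yes
3. w = 26 is in {26, 27, 30}  yes
4. u × r = 29 × 9 = 261  yes
5. v = 1, but 1 is required to differ  no
6. gcd(6, 29) = 1  yes
7. t = r = 9, not all different  no
8. 1 mod 4 = 1, not 0  no
9. w = 26 is even  yes
10. gcd(1, 26) = 1  yes
11. r = 9 lies in [8, 12]  yes
12. u = 29 is outside [30, 35]  no

Constraints 5, 7, 8, and 12 do not hold.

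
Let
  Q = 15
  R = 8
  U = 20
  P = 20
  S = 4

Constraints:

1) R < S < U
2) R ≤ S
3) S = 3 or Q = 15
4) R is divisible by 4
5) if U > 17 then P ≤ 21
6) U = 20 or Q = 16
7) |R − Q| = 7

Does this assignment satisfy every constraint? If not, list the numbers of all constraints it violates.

Constraints 1 and 2 are violated.

1) values 8, 4, 20; R = 8 is not < S = 4  ✘
2) R = 8, S = 4; 8 > 4 (want ≤)  ✘
3) S = 4 ≠ 3, but Q = 15 = 15 (second disjunct)  ✔
4) 8 / 4 = 2, so 4 divides 8  ✔
5) U = 20 > 17, so we need P ≤ 21; P = 20 ≤ 21  ✔
6) U = 20 = 20 (first disjunct)  ✔
7) |8 − 15| = 7  ✔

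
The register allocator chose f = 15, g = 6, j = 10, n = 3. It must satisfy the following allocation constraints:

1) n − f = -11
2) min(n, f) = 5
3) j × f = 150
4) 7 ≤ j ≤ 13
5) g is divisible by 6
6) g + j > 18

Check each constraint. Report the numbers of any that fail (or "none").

1) n − f = 3 − 15 = -12, not -11  FAIL
2) min(3, 15) = 3, not 5  FAIL
3) j × f = 10 × 15 = 150  OK
4) j = 10 lies in [7, 13]  OK
5) 6 / 6 = 1, so 6 divides 6  OK
6) g + j = 6 + 10 = 16; 16 ≤ 18, bound 18 not met  FAIL

Violated: 1, 2, and 6.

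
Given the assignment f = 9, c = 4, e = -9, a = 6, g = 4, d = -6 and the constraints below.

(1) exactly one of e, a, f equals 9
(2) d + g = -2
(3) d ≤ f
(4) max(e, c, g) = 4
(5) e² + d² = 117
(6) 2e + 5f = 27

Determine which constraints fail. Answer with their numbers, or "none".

(1) e=-9, a=6, f=9; 1 of them equals 9 — holds.
(2) d + g = -6 + 4 = -2 — holds.
(3) d = -6, f = 9; -6 ≤ 9 — holds.
(4) max(-9, 4, 4) = 4 — holds.
(5) e² + d² = (-9)² + (-6)² = 81 + 36 = 117 — holds.
(6) 2e + 5f = 2(-9) + 5(9) = 27 — holds.

All constraints are satisfied.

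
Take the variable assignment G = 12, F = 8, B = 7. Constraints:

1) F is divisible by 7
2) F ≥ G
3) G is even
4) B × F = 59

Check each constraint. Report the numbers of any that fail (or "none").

1) 8 = 7×1 + 1, so 7 does not divide 8  ✘
2) F = 8, G = 12; 8 < 12 (want ≥)  ✘
3) G = 12 is even  ✔
4) B × F = 7 × 8 = 56, not 59  ✘

Violated: 1, 2, and 4.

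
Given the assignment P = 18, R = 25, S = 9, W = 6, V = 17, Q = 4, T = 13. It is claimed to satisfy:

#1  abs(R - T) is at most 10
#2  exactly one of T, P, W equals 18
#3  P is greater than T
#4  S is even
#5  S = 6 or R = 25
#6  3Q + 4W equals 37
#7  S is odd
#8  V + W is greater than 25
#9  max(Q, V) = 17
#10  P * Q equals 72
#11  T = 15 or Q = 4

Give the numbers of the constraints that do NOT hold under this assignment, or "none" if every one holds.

The assignment fails constraints 1, 4, 6, and 8.

#1 abs(25 - 13) = 12; 12 > 10, exceeds bound 10  ✗
#2 T=13, P=18, W=6; 1 of them equals 18  ✓
#3 P = 18, T = 13; 18 > 13  ✓
#4 S = 9 is odd  ✗
#5 S = 9 ≠ 6, but R = 25 = 25 (second disjunct)  ✓
#6 3Q + 4W = 3(4) + 4(6) = 36, not 37  ✗
#7 S = 9 is odd  ✓
#8 V + W = 17 + 6 = 23; 23 ≤ 25, bound 25 not met  ✗
#9 max(4, 17) = 17  ✓
#10 P * Q = 18 * 4 = 72  ✓
#11 T = 13 ≠ 15, but Q = 4 = 4 (second disjunct)  ✓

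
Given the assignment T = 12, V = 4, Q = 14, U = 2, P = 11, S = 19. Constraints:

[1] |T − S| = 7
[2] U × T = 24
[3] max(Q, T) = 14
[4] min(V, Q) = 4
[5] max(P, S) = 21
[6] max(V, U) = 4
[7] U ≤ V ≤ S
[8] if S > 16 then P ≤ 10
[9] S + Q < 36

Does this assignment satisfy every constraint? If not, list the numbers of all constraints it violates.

Violated: 5, 8.

[1] |12 − 19| = 7  ✓
[2] U × T = 2 × 12 = 24  ✓
[3] max(14, 12) = 14  ✓
[4] min(4, 14) = 4  ✓
[5] max(11, 19) = 19, not 21  ✗
[6] max(4, 2) = 4  ✓
[7] values 2 ≤ 4 ≤ 19  ✓
[8] S = 19 > 16, so we need P ≤ 10; but P = 11 > 10  ✗
[9] S + Q = 19 + 14 = 33; 33 < 36  ✓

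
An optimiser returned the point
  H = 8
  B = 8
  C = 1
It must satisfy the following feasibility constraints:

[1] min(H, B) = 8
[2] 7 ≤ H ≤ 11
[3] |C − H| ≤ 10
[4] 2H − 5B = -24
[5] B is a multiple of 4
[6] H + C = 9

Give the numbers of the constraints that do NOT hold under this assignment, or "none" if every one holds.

[1] min(8, 8) = 8 — OK.
[2] H = 8 lies in [7, 11] — OK.
[3] |1 − 8| = 7; 7 ≤ 10 — OK.
[4] 2H − 5B = 2(8) − 5(8) = -24 — OK.
[5] 8 / 4 = 2, so 4 divides 8 — OK.
[6] H + C = 8 + 1 = 9 — OK.

Yes — all constraints hold.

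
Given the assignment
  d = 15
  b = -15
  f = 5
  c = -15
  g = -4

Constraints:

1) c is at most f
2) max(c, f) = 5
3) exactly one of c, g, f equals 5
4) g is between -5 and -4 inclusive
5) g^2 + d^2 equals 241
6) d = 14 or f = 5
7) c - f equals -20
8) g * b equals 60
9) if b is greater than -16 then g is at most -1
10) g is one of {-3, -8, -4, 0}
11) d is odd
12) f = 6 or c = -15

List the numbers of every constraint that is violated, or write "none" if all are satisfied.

The assignment satisfies every constraint.

1) c = -15, f = 5; -15 ≤ 5  OK
2) max(-15, 5) = 5  OK
3) c=-15, g=-4, f=5; 1 of them equals 5  OK
4) g = -4 lies in [-5, -4]  OK
5) g^2 + d^2 = (-4)^2 + 15^2 = 16 + 225 = 241  OK
6) d = 15 ≠ 14, but f = 5 = 5 (second disjunct)  OK
7) c - f = -15 - 5 = -20  OK
8) g * b = -4 * (-15) = 60  OK
9) b = -15 > -16, so we need g ≤ -1; g = -4 ≤ -1  OK
10) g = -4 is in {-3, -8, -4, 0}  OK
11) d = 15 is odd  OK
12) f = 5 ≠ 6, but c = -15 = -15 (second disjunct)  OK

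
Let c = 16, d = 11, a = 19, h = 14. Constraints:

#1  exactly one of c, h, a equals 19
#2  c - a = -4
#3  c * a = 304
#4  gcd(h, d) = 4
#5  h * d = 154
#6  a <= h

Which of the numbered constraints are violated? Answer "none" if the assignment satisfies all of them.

Violated: 2, 4, and 6.

#1 c=16, h=14, a=19; 1 of them equals 19 — holds.
#2 c - a = 16 - 19 = -3, not -4 — does not hold.
#3 c * a = 16 * 19 = 304 — holds.
#4 gcd(14, 11) = 1, not 4 — does not hold.
#5 h * d = 14 * 11 = 154 — holds.
#6 a = 19, h = 14; 19 > 14 (want ≤) — does not hold.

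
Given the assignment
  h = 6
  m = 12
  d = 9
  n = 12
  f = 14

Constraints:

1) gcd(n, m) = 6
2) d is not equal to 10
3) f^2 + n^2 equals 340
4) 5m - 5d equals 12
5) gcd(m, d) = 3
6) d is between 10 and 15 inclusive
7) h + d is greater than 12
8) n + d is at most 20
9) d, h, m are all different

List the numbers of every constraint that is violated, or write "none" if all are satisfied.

1) gcd(12, 12) = 12, not 6 — violated.
2) d = 9, and 9 ≠ 10 — OK.
3) f^2 + n^2 = 14^2 + 12^2 = 196 + 144 = 340 — OK.
4) 5m - 5d = 5(12) - 5(9) = 15, not 12 — violated.
5) gcd(12, 9) = 3 — OK.
6) d = 9 is outside [10, 15] — violated.
7) h + d = 6 + 9 = 15; 15 > 12 — OK.
8) n + d = 12 + 9 = 21; 21 > 20, bound 20 not met — violated.
9) values 9, 6, 12 are pairwise distinct — OK.

No — constraints 1, 4, 6, and 8 are not satisfied.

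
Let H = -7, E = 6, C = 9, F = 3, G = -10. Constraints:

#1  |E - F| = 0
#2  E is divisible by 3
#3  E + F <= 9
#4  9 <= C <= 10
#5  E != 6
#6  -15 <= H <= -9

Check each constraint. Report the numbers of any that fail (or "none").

#1 |6 - 3| = 3, not 0 — violated.
#2 6 / 3 = 2, so 3 divides 6 — OK.
#3 E + F = 6 + 3 = 9; 9 ≤ 9 — OK.
#4 C = 9 lies in [9, 10] — OK.
#5 E = 6, but 6 is required to differ — violated.
#6 H = -7 is outside [-15, -9] — violated.

No — constraints 1, 5, and 6 are not satisfied.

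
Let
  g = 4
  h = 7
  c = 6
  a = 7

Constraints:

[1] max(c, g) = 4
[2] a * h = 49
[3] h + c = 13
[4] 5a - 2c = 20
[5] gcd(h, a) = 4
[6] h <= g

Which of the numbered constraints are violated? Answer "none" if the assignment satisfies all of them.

[1] max(6, 4) = 6, not 4 — does not hold.
[2] a * h = 7 * 7 = 49 — holds.
[3] h + c = 7 + 6 = 13 — holds.
[4] 5a - 2c = 5(7) - 2(6) = 23, not 20 — does not hold.
[5] gcd(7, 7) = 7, not 4 — does not hold.
[6] h = 7, g = 4; 7 > 4 (want ≤) — does not hold.

Constraints 1, 4, 5, 6 do not hold.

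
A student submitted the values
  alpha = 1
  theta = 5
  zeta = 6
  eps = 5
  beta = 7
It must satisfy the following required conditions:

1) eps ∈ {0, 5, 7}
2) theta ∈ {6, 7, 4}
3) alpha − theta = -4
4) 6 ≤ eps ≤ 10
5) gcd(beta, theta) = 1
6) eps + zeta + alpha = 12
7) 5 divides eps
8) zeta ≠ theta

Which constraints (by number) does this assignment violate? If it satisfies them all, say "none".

No — constraints 2 and 4 are not satisfied.

1) eps = 5 is in {0, 5, 7} — holds.
2) theta = 5 is not in {6, 7, 4} — does not hold.
3) alpha − theta = 1 − 5 = -4 — holds.
4) eps = 5 is outside [6, 10] — does not hold.
5) gcd(7, 5) = 1 — holds.
6) eps + zeta + alpha = 5 + 6 + 1 = 12 — holds.
7) 5 / 5 = 1, so 5 divides 5 — holds.
8) zeta = 6, theta = 5; distinct — holds.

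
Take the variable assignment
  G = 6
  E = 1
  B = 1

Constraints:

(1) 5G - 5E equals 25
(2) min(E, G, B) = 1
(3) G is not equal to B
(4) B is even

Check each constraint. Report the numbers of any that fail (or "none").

(1) 5G - 5E = 5(6) - 5(1) = 25 — holds.
(2) min(1, 6, 1) = 1 — holds.
(3) G = 6, B = 1; distinct — holds.
(4) B = 1 is odd — does not hold.

Constraint 4 is violated.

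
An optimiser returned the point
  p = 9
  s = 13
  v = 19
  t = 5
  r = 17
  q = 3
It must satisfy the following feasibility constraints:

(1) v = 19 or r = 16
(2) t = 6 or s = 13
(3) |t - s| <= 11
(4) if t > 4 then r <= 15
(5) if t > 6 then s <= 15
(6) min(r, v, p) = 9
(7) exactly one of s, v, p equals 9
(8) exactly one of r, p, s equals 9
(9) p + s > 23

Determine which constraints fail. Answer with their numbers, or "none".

Constraints 4 and 9 do not hold.

(1) v = 19 = 19 (first disjunct) — holds.
(2) t = 5 ≠ 6, but s = 13 = 13 (second disjunct) — holds.
(3) |5 - 13| = 8; 8 ≤ 11 — holds.
(4) t = 5 > 4, so we need r ≤ 15; but r = 17 > 15 — does not hold.
(5) t = 5, not > 6; antecedent false, conditional vacuously true — holds.
(6) min(17, 19, 9) = 9 — holds.
(7) s=13, v=19, p=9; 1 of them equals 9 — holds.
(8) r=17, p=9, s=13; 1 of them equals 9 — holds.
(9) p + s = 9 + 13 = 22; 22 ≤ 23, bound 23 not met — does not hold.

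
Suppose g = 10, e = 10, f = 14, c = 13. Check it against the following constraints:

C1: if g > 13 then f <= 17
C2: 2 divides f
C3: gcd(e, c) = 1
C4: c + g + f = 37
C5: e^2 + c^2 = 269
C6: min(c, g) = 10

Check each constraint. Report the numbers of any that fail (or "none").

C1: g = 10, not > 13; antecedent false, conditional vacuously true  true
C2: 14 / 2 = 7, so 2 divides 14  true
C3: gcd(10, 13) = 1  true
C4: c + g + f = 13 + 10 + 14 = 37  true
C5: e^2 + c^2 = 10^2 + 13^2 = 100 + 169 = 269  true
C6: min(13, 10) = 10  true

No violations.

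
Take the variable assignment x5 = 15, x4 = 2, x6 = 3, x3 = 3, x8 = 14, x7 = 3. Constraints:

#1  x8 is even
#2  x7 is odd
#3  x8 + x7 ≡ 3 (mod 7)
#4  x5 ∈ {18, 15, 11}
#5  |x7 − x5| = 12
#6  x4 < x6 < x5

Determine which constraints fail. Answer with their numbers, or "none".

No violations.

#1 x8 = 14 is even  ✓
#2 x7 = 3 is odd  ✓
#3 x8 + x7 = 17; 17 mod 7 = 3  ✓
#4 x5 = 15 is in {18, 15, 11}  ✓
#5 |3 − 15| = 12  ✓
#6 values 2 < 3 < 15  ✓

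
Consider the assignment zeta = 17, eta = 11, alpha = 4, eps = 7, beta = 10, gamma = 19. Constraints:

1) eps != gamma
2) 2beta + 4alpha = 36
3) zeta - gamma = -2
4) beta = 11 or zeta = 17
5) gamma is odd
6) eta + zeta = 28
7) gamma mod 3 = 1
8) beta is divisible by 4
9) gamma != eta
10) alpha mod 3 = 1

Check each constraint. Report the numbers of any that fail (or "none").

Constraint 8 is violated.

1) eps = 7, gamma = 19; distinct — OK.
2) 2beta + 4alpha = 2(10) + 4(4) = 36 — OK.
3) zeta - gamma = 17 - 19 = -2 — OK.
4) beta = 10 ≠ 11, but zeta = 17 = 17 (second disjunct) — OK.
5) gamma = 19 is odd — OK.
6) eta + zeta = 11 + 17 = 28 — OK.
7) 19 mod 3 = 1 — OK.
8) 10 = 4*2 + 2, so 4 does not divide 10 — violated.
9) gamma = 19, eta = 11; distinct — OK.
10) 4 mod 3 = 1 — OK.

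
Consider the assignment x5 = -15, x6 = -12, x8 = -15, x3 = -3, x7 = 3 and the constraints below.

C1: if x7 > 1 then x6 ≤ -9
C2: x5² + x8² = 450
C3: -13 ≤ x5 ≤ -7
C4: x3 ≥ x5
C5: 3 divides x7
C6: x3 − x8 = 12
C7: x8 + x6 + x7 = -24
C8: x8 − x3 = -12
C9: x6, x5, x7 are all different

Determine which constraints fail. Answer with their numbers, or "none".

C1: x7 = 3 > 1, so we need x6 ≤ -9; x6 = -12 ≤ -9 — OK.
C2: x5² + x8² = (-15)² + (-15)² = 225 + 225 = 450 — OK.
C3: x5 = -15 is outside [-13, -7] — violated.
C4: x3 = -3, x5 = -15; -3 ≥ -15 — OK.
C5: 3 / 3 = 1, so 3 divides 3 — OK.
C6: x3 − x8 = -3 − (-15) = 12 — OK.
C7: x8 + x6 + x7 = -15 + (-12) + 3 = -24 — OK.
C8: x8 − x3 = -15 − (-3) = -12 — OK.
C9: values -12, -15, 3 are pairwise distinct — OK.

The assignment fails constraint 3.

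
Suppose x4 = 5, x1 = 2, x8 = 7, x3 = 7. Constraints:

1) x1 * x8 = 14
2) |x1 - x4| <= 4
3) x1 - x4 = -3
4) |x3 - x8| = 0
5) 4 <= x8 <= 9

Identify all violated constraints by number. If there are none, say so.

None — every constraint holds.

1) x1 * x8 = 2 * 7 = 14 — OK.
2) |2 - 5| = 3; 3 ≤ 4 — OK.
3) x1 - x4 = 2 - 5 = -3 — OK.
4) |7 - 7| = 0 — OK.
5) x8 = 7 lies in [4, 9] — OK.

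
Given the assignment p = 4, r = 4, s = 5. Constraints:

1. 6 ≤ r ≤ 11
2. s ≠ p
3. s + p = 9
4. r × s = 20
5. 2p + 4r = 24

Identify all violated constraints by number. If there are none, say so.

1. r = 4 is outside [6, 11]  no
2. s = 5, p = 4; distinct  yes
3. s + p = 5 + 4 = 9  yes
4. r × s = 4 × 5 = 20  yes
5. 2p + 4r = 2(4) + 4(4) = 24  yes

Violated: 1.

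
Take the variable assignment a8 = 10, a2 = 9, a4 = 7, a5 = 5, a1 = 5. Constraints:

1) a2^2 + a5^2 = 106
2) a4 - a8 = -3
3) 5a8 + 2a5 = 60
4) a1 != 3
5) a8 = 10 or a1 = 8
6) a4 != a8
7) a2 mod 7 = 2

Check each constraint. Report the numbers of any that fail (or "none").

1) a2^2 + a5^2 = 9^2 + 5^2 = 81 + 25 = 106 — holds.
2) a4 - a8 = 7 - 10 = -3 — holds.
3) 5a8 + 2a5 = 5(10) + 2(5) = 60 — holds.
4) a1 = 5, and 5 ≠ 3 — holds.
5) a8 = 10 = 10 (first disjunct) — holds.
6) a4 = 7, a8 = 10; distinct — holds.
7) 9 mod 7 = 2 — holds.

All constraints are satisfied.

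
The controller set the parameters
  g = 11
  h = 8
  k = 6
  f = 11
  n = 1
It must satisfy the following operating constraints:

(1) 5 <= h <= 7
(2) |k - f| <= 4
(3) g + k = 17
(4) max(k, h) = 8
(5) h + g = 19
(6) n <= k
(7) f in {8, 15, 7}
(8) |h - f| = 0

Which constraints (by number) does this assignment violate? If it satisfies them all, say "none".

Violated: 1, 2, 7, 8.

(1) h = 8 is outside [5, 7]  no
(2) |6 - 11| = 5; 5 > 4, exceeds bound 4  no
(3) g + k = 11 + 6 = 17  yes
(4) max(6, 8) = 8  yes
(5) h + g = 8 + 11 = 19  yes
(6) n = 1, k = 6; 1 ≤ 6  yes
(7) f = 11 is not in {8, 15, 7}  no
(8) |8 - 11| = 3, not 0  no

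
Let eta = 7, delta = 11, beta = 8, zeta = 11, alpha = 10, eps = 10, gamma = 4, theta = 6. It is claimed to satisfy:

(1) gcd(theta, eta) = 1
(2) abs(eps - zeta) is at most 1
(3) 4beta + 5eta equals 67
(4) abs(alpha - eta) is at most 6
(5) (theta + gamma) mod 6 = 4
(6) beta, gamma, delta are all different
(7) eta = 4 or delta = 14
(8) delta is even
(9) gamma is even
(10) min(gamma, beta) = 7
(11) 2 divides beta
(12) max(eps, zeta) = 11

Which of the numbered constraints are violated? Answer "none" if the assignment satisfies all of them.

Constraints 7, 8, and 10 are violated.

(1) gcd(6, 7) = 1  holds
(2) abs(10 - 11) = 1; 1 ≤ 1  holds
(3) 4beta + 5eta = 4(8) + 5(7) = 67  holds
(4) abs(10 - 7) = 3; 3 ≤ 6  holds
(5) theta + gamma = 10; 10 mod 6 = 4  holds
(6) values 8, 4, 11 are pairwise distinct  holds
(7) eta = 7 ≠ 4 and delta = 11 ≠ 14; both disjuncts false  fails
(8) delta = 11 is odd  fails
(9) gamma = 4 is even  holds
(10) min(4, 8) = 4, not 7  fails
(11) 8 / 2 = 4, so 2 divides 8  holds
(12) max(10, 11) = 11  holds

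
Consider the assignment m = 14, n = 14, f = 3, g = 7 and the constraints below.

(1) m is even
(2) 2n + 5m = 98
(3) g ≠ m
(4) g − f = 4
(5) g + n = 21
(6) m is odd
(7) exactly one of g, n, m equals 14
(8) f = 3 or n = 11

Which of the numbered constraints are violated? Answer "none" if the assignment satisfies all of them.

The assignment fails constraints 6 and 7.

(1) m = 14 is even  ✓
(2) 2n + 5m = 2(14) + 5(14) = 98  ✓
(3) g = 7, m = 14; distinct  ✓
(4) g − f = 7 − 3 = 4  ✓
(5) g + n = 7 + 14 = 21  ✓
(6) m = 14 is even  ✗
(7) g=7, n=14, m=14; 2 of them equal 14, not exactly one  ✗
(8) f = 3 = 3 (first disjunct)  ✓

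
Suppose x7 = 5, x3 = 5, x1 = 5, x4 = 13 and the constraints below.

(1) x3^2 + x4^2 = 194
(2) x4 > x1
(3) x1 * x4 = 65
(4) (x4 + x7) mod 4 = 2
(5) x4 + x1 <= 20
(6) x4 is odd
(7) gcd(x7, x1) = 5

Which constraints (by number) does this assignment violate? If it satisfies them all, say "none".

All constraints are satisfied.

(1) x3^2 + x4^2 = 5^2 + 13^2 = 25 + 169 = 194 — OK.
(2) x4 = 13, x1 = 5; 13 > 5 — OK.
(3) x1 * x4 = 5 * 13 = 65 — OK.
(4) x4 + x7 = 18; 18 mod 4 = 2 — OK.
(5) x4 + x1 = 13 + 5 = 18; 18 ≤ 20 — OK.
(6) x4 = 13 is odd — OK.
(7) gcd(5, 5) = 5 — OK.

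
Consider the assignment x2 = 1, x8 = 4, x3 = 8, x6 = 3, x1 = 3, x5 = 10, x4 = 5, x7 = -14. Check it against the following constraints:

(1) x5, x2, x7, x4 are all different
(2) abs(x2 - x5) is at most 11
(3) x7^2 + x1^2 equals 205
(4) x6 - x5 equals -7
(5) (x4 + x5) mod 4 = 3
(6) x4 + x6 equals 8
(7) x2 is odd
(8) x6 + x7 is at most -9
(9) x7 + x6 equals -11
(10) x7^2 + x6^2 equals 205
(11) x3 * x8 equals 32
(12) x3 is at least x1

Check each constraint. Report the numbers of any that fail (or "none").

None — every constraint holds.

(1) values 10, 1, -14, 5 are pairwise distinct  OK
(2) abs(1 - 10) = 9; 9 ≤ 11  OK
(3) x7^2 + x1^2 = (-14)^2 + 3^2 = 196 + 9 = 205  OK
(4) x6 - x5 = 3 - 10 = -7  OK
(5) x4 + x5 = 15; 15 mod 4 = 3  OK
(6) x4 + x6 = 5 + 3 = 8  OK
(7) x2 = 1 is odd  OK
(8) x6 + x7 = 3 + (-14) = -11; -11 ≤ -9  OK
(9) x7 + x6 = -14 + 3 = -11  OK
(10) x7^2 + x6^2 = (-14)^2 + 3^2 = 196 + 9 = 205  OK
(11) x3 * x8 = 8 * 4 = 32  OK
(12) x3 = 8, x1 = 3; 8 ≥ 3  OK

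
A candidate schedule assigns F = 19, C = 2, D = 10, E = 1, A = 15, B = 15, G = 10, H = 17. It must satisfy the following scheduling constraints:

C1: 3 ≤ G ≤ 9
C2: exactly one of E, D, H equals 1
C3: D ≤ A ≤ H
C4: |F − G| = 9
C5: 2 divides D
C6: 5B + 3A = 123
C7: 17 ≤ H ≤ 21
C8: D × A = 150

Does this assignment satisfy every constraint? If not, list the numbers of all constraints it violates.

C1: G = 10 is outside [3, 9] — violated.
C2: E=1, D=10, H=17; 1 of them equals 1 — OK.
C3: values 10 ≤ 15 ≤ 17 — OK.
C4: |19 − 10| = 9 — OK.
C5: 10 / 2 = 5, so 2 divides 10 — OK.
C6: 5B + 3A = 5(15) + 3(15) = 120, not 123 — violated.
C7: H = 17 lies in [17, 21] — OK.
C8: D × A = 10 × 15 = 150 — OK.

No — constraints 1, 6 are not satisfied.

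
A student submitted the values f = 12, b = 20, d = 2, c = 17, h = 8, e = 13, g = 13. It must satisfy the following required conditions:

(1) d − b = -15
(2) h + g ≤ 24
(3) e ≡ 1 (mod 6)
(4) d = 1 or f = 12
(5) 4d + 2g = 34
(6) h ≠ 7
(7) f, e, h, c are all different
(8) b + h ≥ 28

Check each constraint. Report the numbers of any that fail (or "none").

Violated: 1.

(1) d − b = 2 − 20 = -18, not -15 — fails.
(2) h + g = 8 + 13 = 21; 21 ≤ 24 — holds.
(3) 13 mod 6 = 1 — holds.
(4) d = 2 ≠ 1, but f = 12 = 12 (second disjunct) — holds.
(5) 4d + 2g = 4(2) + 2(13) = 34 — holds.
(6) h = 8, and 8 ≠ 7 — holds.
(7) values 12, 13, 8, 17 are pairwise distinct — holds.
(8) b + h = 20 + 8 = 28; 28 ≥ 28 — holds.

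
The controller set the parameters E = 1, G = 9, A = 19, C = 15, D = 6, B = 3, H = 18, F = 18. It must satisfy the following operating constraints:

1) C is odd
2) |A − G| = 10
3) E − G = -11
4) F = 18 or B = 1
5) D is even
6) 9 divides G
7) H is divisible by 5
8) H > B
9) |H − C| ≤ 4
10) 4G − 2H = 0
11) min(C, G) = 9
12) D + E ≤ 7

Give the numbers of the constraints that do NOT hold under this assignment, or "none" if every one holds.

No — constraints 3 and 7 are not satisfied.

1) C = 15 is odd — holds.
2) |19 − 9| = 10 — holds.
3) E − G = 1 − 9 = -8, not -11 — does not hold.
4) F = 18 = 18 (first disjunct) — holds.
5) D = 6 is even — holds.
6) 9 / 9 = 1, so 9 divides 9 — holds.
7) 18 = 5×3 + 3, so 5 does not divide 18 — does not hold.
8) H = 18, B = 3; 18 > 3 — holds.
9) |18 − 15| = 3; 3 ≤ 4 — holds.
10) 4G − 2H = 4(9) − 2(18) = 0 — holds.
11) min(15, 9) = 9 — holds.
12) D + E = 6 + 1 = 7; 7 ≤ 7 — holds.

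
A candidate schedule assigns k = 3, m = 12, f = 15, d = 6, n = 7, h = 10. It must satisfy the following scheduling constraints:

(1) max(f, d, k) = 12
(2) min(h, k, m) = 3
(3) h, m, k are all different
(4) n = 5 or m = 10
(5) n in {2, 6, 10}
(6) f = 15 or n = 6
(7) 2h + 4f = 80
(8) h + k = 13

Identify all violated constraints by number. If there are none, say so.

(1) max(15, 6, 3) = 15, not 12  ✗
(2) min(10, 3, 12) = 3  ✓
(3) values 10, 12, 3 are pairwise distinct  ✓
(4) n = 7 ≠ 5 and m = 12 ≠ 10; both disjuncts false  ✗
(5) n = 7 is not in {2, 6, 10}  ✗
(6) f = 15 = 15 (first disjunct)  ✓
(7) 2h + 4f = 2(10) + 4(15) = 80  ✓
(8) h + k = 10 + 3 = 13  ✓

Violated: 1, 4, 5.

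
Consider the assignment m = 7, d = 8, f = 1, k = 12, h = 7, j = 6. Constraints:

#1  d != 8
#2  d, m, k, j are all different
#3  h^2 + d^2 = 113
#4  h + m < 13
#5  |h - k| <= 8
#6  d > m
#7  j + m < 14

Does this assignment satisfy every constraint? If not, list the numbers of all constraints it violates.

#1 d = 8, but 8 is required to differ  ✘
#2 values 8, 7, 12, 6 are pairwise distinct  ✔
#3 h^2 + d^2 = 7^2 + 8^2 = 49 + 64 = 113  ✔
#4 h + m = 7 + 7 = 14; 14 ≥ 13, bound 13 not met  ✘
#5 |7 - 12| = 5; 5 ≤ 8  ✔
#6 d = 8, m = 7; 8 > 7  ✔
#7 j + m = 6 + 7 = 13; 13 < 14  ✔

Violated: 1, 4.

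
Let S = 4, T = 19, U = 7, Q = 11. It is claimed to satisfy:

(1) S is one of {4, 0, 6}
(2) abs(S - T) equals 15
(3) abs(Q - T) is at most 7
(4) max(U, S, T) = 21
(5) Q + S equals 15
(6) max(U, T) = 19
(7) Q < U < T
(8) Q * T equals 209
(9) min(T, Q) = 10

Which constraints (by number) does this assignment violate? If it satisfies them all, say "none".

(1) S = 4 is in {4, 0, 6} — holds.
(2) abs(4 - 19) = 15 — holds.
(3) abs(11 - 19) = 8; 8 > 7, exceeds bound 7 — fails.
(4) max(7, 4, 19) = 19, not 21 — fails.
(5) Q + S = 11 + 4 = 15 — holds.
(6) max(7, 19) = 19 — holds.
(7) values 11, 7, 19; Q = 11 is not < U = 7 — fails.
(8) Q * T = 11 * 19 = 209 — holds.
(9) min(19, 11) = 11, not 10 — fails.

Constraints 3, 4, 7, and 9 do not hold.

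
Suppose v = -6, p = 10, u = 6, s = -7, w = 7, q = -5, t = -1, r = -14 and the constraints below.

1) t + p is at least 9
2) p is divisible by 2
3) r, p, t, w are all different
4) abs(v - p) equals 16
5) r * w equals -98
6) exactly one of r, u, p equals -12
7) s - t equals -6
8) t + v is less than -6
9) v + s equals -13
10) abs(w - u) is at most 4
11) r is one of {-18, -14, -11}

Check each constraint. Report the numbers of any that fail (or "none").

1) t + p = -1 + 10 = 9; 9 ≥ 9  OK
2) 10 / 2 = 5, so 2 divides 10  OK
3) values -14, 10, -1, 7 are pairwise distinct  OK
4) abs(-6 - 10) = 16  OK
5) r * w = -14 * 7 = -98  OK
6) r=-14, u=6, p=10; 0 of them equal -12, not exactly one  FAIL
7) s - t = -7 - (-1) = -6  OK
8) t + v = -1 + (-6) = -7; -7 < -6  OK
9) v + s = -6 + (-7) = -13  OK
10) abs(7 - 6) = 1; 1 ≤ 4  OK
11) r = -14 is in {-18, -14, -11}  OK

Violated: 6.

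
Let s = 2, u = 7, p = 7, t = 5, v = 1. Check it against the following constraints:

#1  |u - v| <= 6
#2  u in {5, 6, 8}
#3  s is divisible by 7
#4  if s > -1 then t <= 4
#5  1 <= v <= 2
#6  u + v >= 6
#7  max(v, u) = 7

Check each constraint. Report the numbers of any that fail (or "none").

#1 |7 - 1| = 6; 6 ≤ 6 — holds.
#2 u = 7 is not in {5, 6, 8} — fails.
#3 2 = 7*0 + 2, so 7 does not divide 2 — fails.
#4 s = 2 > -1, so we need t ≤ 4; but t = 5 > 4 — fails.
#5 v = 1 lies in [1, 2] — holds.
#6 u + v = 7 + 1 = 8; 8 ≥ 6 — holds.
#7 max(1, 7) = 7 — holds.

No — constraints 2, 3, and 4 are not satisfied.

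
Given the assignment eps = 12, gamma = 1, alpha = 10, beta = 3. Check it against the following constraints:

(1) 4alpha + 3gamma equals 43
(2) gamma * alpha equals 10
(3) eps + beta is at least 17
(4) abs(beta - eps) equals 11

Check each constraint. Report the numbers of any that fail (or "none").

The assignment fails constraints 3, 4.

(1) 4alpha + 3gamma = 4(10) + 3(1) = 43  yes
(2) gamma * alpha = 1 * 10 = 10  yes
(3) eps + beta = 12 + 3 = 15; 15 < 17, bound 17 not met  no
(4) abs(3 - 12) = 9, not 11  no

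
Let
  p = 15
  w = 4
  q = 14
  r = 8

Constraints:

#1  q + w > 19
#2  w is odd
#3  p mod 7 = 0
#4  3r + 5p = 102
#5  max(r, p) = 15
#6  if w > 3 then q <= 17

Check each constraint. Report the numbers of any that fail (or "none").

The assignment fails constraints 1, 2, 3, and 4.

#1 q + w = 14 + 4 = 18; 18 ≤ 19, bound 19 not met  no
#2 w = 4 is even  no
#3 15 mod 7 = 1, not 0  no
#4 3r + 5p = 3(8) + 5(15) = 99, not 102  no
#5 max(8, 15) = 15  yes
#6 w = 4 > 3, so we need q ≤ 17; q = 14 ≤ 17  yes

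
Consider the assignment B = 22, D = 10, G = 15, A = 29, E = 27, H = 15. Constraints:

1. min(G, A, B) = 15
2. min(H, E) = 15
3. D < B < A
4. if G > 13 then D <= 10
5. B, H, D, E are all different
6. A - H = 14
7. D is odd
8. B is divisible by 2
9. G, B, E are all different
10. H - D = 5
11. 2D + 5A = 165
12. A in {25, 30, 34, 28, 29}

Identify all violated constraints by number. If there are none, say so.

Constraint 7 is violated.

1. min(15, 29, 22) = 15 — holds.
2. min(15, 27) = 15 — holds.
3. values 10 < 22 < 29 — holds.
4. G = 15 > 13, so we need D ≤ 10; D = 10 ≤ 10 — holds.
5. values 22, 15, 10, 27 are pairwise distinct — holds.
6. A - H = 29 - 15 = 14 — holds.
7. D = 10 is even — does not hold.
8. 22 / 2 = 11, so 2 divides 22 — holds.
9. values 15, 22, 27 are pairwise distinct — holds.
10. H - D = 15 - 10 = 5 — holds.
11. 2D + 5A = 2(10) + 5(29) = 165 — holds.
12. A = 29 is in {25, 30, 34, 28, 29} — holds.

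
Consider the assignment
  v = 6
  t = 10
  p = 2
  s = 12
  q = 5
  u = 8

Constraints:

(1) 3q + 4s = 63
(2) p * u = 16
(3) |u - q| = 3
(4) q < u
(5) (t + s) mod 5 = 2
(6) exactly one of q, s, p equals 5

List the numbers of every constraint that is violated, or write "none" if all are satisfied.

No violations.

(1) 3q + 4s = 3(5) + 4(12) = 63  yes
(2) p * u = 2 * 8 = 16  yes
(3) |8 - 5| = 3  yes
(4) q = 5, u = 8; 5 < 8  yes
(5) t + s = 22; 22 mod 5 = 2  yes
(6) q=5, s=12, p=2; 1 of them equals 5  yes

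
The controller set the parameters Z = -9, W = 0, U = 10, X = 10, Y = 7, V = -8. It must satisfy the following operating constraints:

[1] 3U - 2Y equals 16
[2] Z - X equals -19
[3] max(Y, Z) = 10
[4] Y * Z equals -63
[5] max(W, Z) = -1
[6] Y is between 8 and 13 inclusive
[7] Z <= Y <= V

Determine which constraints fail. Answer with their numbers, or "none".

The assignment fails constraints 3, 5, 6, and 7.

[1] 3U - 2Y = 3(10) - 2(7) = 16 — holds.
[2] Z - X = -9 - 10 = -19 — holds.
[3] max(7, -9) = 7, not 10 — does not hold.
[4] Y * Z = 7 * (-9) = -63 — holds.
[5] max(0, -9) = 0, not -1 — does not hold.
[6] Y = 7 is outside [8, 13] — does not hold.
[7] values -9, 7, -8; Y = 7 is not <= V = -8 — does not hold.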